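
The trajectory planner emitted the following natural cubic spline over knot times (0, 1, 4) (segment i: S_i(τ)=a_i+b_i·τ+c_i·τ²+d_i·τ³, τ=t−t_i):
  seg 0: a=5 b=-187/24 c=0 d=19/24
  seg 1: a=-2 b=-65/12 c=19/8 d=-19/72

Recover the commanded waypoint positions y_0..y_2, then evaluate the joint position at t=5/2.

y_0 = S_0(0) = a_0 = 5
y_1 = S_1(0) = a_1 = -2
y_2 = S_1(3) = -4
t_q=5/2 is in segment 1 (τ=3/2); S_1(τ)=-363/64

y_0=5 y_1=-2 y_2=-4
S(5/2) = -363/64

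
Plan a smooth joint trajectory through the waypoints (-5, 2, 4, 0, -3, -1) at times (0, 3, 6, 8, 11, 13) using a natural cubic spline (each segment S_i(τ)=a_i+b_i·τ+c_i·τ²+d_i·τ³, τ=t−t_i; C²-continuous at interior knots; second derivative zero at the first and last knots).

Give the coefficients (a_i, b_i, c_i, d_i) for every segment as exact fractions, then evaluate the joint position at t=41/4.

Δ: Δ0=7/3, Δ1=2/3, Δ2=-2, Δ3=-1, Δ4=1
row 1: diag=12, rhs=-10; c'=1/4, d'=-5/6
row 2: denom=10−3·1/4=37/4; d'=(-16−3·-5/6)/(37/4)=-54/37
row 3: denom=10−2·8/37=354/37; d'=(6−2·-54/37)/(354/37)=55/59
row 4: denom=10−3·37/118=1069/118; d'=(12−3·55/59)/(1069/118)=1086/1069
back: M4=1086/1069
back: M3=55/59−37/118·1086/1069=656/1069
back: M2=-54/37−8/37·656/1069=-1702/1069
back: M1=-5/6−1/4·-1702/1069=-1396/3207
M: M0=0, M1=-1396/3207, M2=-1702/1069, M3=656/1069, M4=1086/1069, M5=0
seg 0: a=-5, c=M0/2=0, d=(M1−M0)/(6·3)=-698/28863, b=Δ0−h0·(2M0+M1)/6=2727/1069
seg 1: a=2, c=M1/2=-698/3207, d=(M2−M1)/(6·3)=-1855/28863, b=Δ1−h1·(2M1+M2)/6=2029/1069
seg 2: a=4, c=M2/2=-851/1069, d=(M3−M2)/(6·2)=393/2138, b=Δ2−h2·(2M2+M3)/6=-1222/1069
seg 3: a=0, c=M3/2=328/1069, d=(M4−M3)/(6·3)=215/9621, b=Δ3−h3·(2M3+M4)/6=-2268/1069
seg 4: a=-3, c=M4/2=543/1069, d=(M5−M4)/(6·2)=-181/2138, b=Δ4−h4·(2M4+M5)/6=345/1069
t_q=41/4 → seg 3, τ=9/4; S=0+-2268/1069·τ+328/1069·τ²+215/9621·τ³=-202905/68416

  seg 0: a=-5 b=2727/1069 c=0 d=-698/28863
  seg 1: a=2 b=2029/1069 c=-698/3207 d=-1855/28863
  seg 2: a=4 b=-1222/1069 c=-851/1069 d=393/2138
  seg 3: a=0 b=-2268/1069 c=328/1069 d=215/9621
  seg 4: a=-3 b=345/1069 c=543/1069 d=-181/2138
S(41/4) = -202905/68416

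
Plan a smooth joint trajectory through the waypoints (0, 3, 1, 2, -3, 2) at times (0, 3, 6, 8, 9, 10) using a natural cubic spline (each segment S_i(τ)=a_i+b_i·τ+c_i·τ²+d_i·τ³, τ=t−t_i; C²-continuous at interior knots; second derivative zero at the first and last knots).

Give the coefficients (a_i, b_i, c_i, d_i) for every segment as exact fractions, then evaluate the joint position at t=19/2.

  seg 0: a=0 b=8497/4722 c=0 d=-3775/42498
  seg 1: a=3 b=-1414/2361 c=-3775/4722 d=11005/42498
  seg 2: a=1 b=7537/4722 c=1205/787 d=-4909/4722
  seg 3: a=2 b=-22451/4722 c=-3704/787 d=21065/4722
  seg 4: a=-3 b=-1852/2361 c=13657/1574 d=-13657/4722
S(19/2) = -19953/12592

Δ: Δ0=1, Δ1=-2/3, Δ2=1/2, Δ3=-5, Δ4=5
row 1: diag=12, rhs=-10; c'=1/4, d'=-5/6
row 2: denom=10−3·1/4=37/4; d'=(7−3·-5/6)/(37/4)=38/37
row 3: denom=6−2·8/37=206/37; d'=(-33−2·38/37)/(206/37)=-1297/206
row 4: denom=4−1·37/206=787/206; d'=(60−1·-1297/206)/(787/206)=13657/787
back: M4=13657/787
back: M3=-1297/206−37/206·13657/787=-7408/787
back: M2=38/37−8/37·-7408/787=2410/787
back: M1=-5/6−1/4·2410/787=-3775/2361
M: M0=0, M1=-3775/2361, M2=2410/787, M3=-7408/787, M4=13657/787, M5=0
seg 0: a=0, c=M0/2=0, d=(M1−M0)/(6·3)=-3775/42498, b=Δ0−h0·(2M0+M1)/6=8497/4722
seg 1: a=3, c=M1/2=-3775/4722, d=(M2−M1)/(6·3)=11005/42498, b=Δ1−h1·(2M1+M2)/6=-1414/2361
seg 2: a=1, c=M2/2=1205/787, d=(M3−M2)/(6·2)=-4909/4722, b=Δ2−h2·(2M2+M3)/6=7537/4722
seg 3: a=2, c=M3/2=-3704/787, d=(M4−M3)/(6·1)=21065/4722, b=Δ3−h3·(2M3+M4)/6=-22451/4722
seg 4: a=-3, c=M4/2=13657/1574, d=(M5−M4)/(6·1)=-13657/4722, b=Δ4−h4·(2M4+M5)/6=-1852/2361
t_q=19/2 → seg 4, τ=1/2; S=-3+-1852/2361·τ+13657/1574·τ²+-13657/4722·τ³=-19953/12592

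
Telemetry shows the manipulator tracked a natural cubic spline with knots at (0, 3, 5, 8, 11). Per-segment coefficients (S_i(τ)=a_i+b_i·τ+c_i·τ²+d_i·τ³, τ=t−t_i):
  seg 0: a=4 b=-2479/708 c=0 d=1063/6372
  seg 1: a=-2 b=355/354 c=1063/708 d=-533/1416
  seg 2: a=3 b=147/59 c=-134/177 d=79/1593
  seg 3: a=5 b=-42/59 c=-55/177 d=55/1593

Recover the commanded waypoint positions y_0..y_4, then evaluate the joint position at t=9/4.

y_0 = S_0(0) = a_0 = 4
y_1 = S_1(0) = a_1 = -2
y_2 = S_2(0) = a_2 = 3
y_3 = S_3(0) = a_3 = 5
y_4 = S_3(3) = 1
t_q=9/4 is in segment 0 (τ=9/4); S_0(τ)=-29875/15104

y_0=4 y_1=-2 y_2=3 y_3=5 y_4=1
S(9/4) = -29875/15104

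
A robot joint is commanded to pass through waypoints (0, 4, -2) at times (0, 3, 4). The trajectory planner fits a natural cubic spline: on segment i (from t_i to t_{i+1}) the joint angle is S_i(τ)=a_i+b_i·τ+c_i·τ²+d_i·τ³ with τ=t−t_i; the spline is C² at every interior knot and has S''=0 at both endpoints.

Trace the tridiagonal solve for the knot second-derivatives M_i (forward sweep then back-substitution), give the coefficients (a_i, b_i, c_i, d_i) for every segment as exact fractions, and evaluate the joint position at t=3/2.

  seg 0: a=0 b=49/12 c=0 d=-11/36
  seg 1: a=4 b=-25/6 c=-11/4 d=11/12
S(3/2) = 163/32

Δ: Δ0=4/3, Δ1=-6
row 1: diag=8, rhs=-44; c'=1/8, d'=-11/2
back: M1=-11/2
M: M0=0, M1=-11/2, M2=0
seg 0: a=0, c=M0/2=0, d=(M1−M0)/(6·3)=-11/36, b=Δ0−h0·(2M0+M1)/6=49/12
seg 1: a=4, c=M1/2=-11/4, d=(M2−M1)/(6·1)=11/12, b=Δ1−h1·(2M1+M2)/6=-25/6
t_q=3/2 → seg 0, τ=3/2; S=0+49/12·τ+0·τ²+-11/36·τ³=163/32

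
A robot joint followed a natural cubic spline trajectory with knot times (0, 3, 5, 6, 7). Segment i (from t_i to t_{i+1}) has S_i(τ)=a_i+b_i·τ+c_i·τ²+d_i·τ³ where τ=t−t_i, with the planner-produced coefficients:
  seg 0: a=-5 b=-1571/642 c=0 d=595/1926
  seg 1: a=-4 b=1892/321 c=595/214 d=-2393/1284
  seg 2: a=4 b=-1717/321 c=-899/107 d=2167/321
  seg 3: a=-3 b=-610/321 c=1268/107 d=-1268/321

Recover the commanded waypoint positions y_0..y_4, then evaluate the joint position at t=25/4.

y_0 = S_0(0) = a_0 = -5
y_1 = S_1(0) = a_1 = -4
y_2 = S_2(0) = a_2 = 4
y_3 = S_3(0) = a_3 = -3
y_4 = S_3(1) = 3
t_q=25/4 is in segment 3 (τ=1/4); S_3(τ)=-4787/1712

y_0=-5 y_1=-4 y_2=4 y_3=-3 y_4=3
S(25/4) = -4787/1712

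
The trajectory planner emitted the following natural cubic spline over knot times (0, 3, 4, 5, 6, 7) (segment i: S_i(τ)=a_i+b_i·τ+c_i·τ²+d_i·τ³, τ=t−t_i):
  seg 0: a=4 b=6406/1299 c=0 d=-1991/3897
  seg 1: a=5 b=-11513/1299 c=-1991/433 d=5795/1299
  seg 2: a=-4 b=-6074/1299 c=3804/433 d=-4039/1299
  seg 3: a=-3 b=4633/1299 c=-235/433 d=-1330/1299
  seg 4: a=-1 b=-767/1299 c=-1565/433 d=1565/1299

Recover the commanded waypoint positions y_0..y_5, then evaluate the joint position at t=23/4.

y_0=4 y_1=5 y_2=-4 y_3=-3 y_4=-1 y_5=-4
S(23/4) = -14719/13856

y_0 = S_0(0) = a_0 = 4
y_1 = S_1(0) = a_1 = 5
y_2 = S_2(0) = a_2 = -4
y_3 = S_3(0) = a_3 = -3
y_4 = S_4(0) = a_4 = -1
y_5 = S_4(1) = -4
t_q=23/4 is in segment 3 (τ=3/4); S_3(τ)=-14719/13856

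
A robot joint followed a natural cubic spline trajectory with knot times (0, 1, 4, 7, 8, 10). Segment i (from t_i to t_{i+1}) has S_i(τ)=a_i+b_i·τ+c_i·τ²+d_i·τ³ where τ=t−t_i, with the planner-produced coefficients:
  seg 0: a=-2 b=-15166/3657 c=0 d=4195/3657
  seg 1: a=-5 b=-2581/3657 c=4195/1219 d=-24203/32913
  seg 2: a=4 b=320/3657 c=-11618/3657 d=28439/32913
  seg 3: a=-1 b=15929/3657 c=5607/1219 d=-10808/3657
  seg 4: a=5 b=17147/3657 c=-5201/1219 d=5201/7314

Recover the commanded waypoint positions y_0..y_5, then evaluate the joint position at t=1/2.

y_0 = S_0(0) = a_0 = -2
y_1 = S_1(0) = a_1 = -5
y_2 = S_2(0) = a_2 = 4
y_3 = S_3(0) = a_3 = -1
y_4 = S_4(0) = a_4 = 5
y_5 = S_4(2) = 3
t_q=1/2 is in segment 0 (τ=1/2); S_0(τ)=-38327/9752

y_0=-2 y_1=-5 y_2=4 y_3=-1 y_4=5 y_5=3
S(1/2) = -38327/9752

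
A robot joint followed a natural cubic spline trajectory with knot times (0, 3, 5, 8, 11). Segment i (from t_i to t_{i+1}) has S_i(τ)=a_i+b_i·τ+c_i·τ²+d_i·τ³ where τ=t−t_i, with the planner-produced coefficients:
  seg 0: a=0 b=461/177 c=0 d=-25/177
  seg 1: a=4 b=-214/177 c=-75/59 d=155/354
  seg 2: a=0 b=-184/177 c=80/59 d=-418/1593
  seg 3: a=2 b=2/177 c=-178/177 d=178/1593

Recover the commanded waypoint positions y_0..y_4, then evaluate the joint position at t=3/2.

y_0 = S_0(0) = a_0 = 0
y_1 = S_1(0) = a_1 = 4
y_2 = S_2(0) = a_2 = 0
y_3 = S_3(0) = a_3 = 2
y_4 = S_3(3) = -4
t_q=3/2 is in segment 0 (τ=3/2); S_0(τ)=1619/472

y_0=0 y_1=4 y_2=0 y_3=2 y_4=-4
S(3/2) = 1619/472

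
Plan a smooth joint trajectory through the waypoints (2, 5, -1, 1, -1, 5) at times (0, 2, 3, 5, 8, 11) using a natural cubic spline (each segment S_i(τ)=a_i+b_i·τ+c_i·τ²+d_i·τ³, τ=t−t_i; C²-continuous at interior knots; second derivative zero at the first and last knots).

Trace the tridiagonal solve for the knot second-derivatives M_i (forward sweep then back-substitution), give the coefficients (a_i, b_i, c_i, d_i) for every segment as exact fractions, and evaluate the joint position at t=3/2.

  seg 0: a=2 b=32663/7194 c=0 d=-2734/3597
  seg 1: a=5 b=-32953/7194 c=-5468/1199 d=22597/7194
  seg 2: a=-1 b=-1399/327 c=11661/2398 d=-15997/14388
  seg 3: a=1 b=6586/3597 c=-2168/1199 d=10528/32373
  seg 4: a=-1 b=-854/3597 c=4024/3597 d=-4024/32373
S(3/2) = 7488/1199

Δ: Δ0=3/2, Δ1=-6, Δ2=1, Δ3=-2/3, Δ4=2
row 1: diag=6, rhs=-45; c'=1/6, d'=-15/2
row 2: denom=6−1·1/6=35/6; d'=(42−1·-15/2)/(35/6)=297/35
row 3: denom=10−2·12/35=326/35; d'=(-10−2·297/35)/(326/35)=-472/163
row 4: denom=12−3·105/326=3597/326; d'=(16−3·-472/163)/(3597/326)=8048/3597
back: M4=8048/3597
back: M3=-472/163−105/326·8048/3597=-4336/1199
back: M2=297/35−12/35·-4336/1199=11661/1199
back: M1=-15/2−1/6·11661/1199=-10936/1199
M: M0=0, M1=-10936/1199, M2=11661/1199, M3=-4336/1199, M4=8048/3597, M5=0
seg 0: a=2, c=M0/2=0, d=(M1−M0)/(6·2)=-2734/3597, b=Δ0−h0·(2M0+M1)/6=32663/7194
seg 1: a=5, c=M1/2=-5468/1199, d=(M2−M1)/(6·1)=22597/7194, b=Δ1−h1·(2M1+M2)/6=-32953/7194
seg 2: a=-1, c=M2/2=11661/2398, d=(M3−M2)/(6·2)=-15997/14388, b=Δ2−h2·(2M2+M3)/6=-1399/327
seg 3: a=1, c=M3/2=-2168/1199, d=(M4−M3)/(6·3)=10528/32373, b=Δ3−h3·(2M3+M4)/6=6586/3597
seg 4: a=-1, c=M4/2=4024/3597, d=(M5−M4)/(6·3)=-4024/32373, b=Δ4−h4·(2M4+M5)/6=-854/3597
t_q=3/2 → seg 0, τ=3/2; S=2+32663/7194·τ+0·τ²+-2734/3597·τ³=7488/1199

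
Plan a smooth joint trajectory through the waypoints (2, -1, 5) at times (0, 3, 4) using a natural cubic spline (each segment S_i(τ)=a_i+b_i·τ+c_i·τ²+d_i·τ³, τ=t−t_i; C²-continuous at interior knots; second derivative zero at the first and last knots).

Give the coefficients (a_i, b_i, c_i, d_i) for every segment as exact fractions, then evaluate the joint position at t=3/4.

Δ: Δ0=-1, Δ1=6
row 1: diag=8, rhs=42; c'=1/8, d'=21/4
back: M1=21/4
M: M0=0, M1=21/4, M2=0
seg 0: a=2, c=M0/2=0, d=(M1−M0)/(6·3)=7/24, b=Δ0−h0·(2M0+M1)/6=-29/8
seg 1: a=-1, c=M1/2=21/8, d=(M2−M1)/(6·1)=-7/8, b=Δ1−h1·(2M1+M2)/6=17/4
t_q=3/4 → seg 0, τ=3/4; S=2+-29/8·τ+0·τ²+7/24·τ³=-305/512

  seg 0: a=2 b=-29/8 c=0 d=7/24
  seg 1: a=-1 b=17/4 c=21/8 d=-7/8
S(3/4) = -305/512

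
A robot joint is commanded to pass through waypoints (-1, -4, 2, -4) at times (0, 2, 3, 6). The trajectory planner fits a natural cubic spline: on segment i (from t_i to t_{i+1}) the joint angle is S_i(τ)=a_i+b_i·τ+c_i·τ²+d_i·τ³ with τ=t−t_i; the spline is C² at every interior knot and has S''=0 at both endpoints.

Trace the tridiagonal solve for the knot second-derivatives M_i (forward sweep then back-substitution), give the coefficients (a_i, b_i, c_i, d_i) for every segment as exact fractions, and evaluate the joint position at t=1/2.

  seg 0: a=-1 b=-413/94 c=0 d=34/47
  seg 1: a=-4 b=403/94 c=204/47 d=-247/94
  seg 2: a=2 b=239/47 c=-333/94 d=37/94
S(1/2) = -146/47

Δ: Δ0=-3/2, Δ1=6, Δ2=-2
row 1: diag=6, rhs=45; c'=1/6, d'=15/2
row 2: denom=8−1·1/6=47/6; d'=(-48−1·15/2)/(47/6)=-333/47
back: M2=-333/47
back: M1=15/2−1/6·-333/47=408/47
M: M0=0, M1=408/47, M2=-333/47, M3=0
seg 0: a=-1, c=M0/2=0, d=(M1−M0)/(6·2)=34/47, b=Δ0−h0·(2M0+M1)/6=-413/94
seg 1: a=-4, c=M1/2=204/47, d=(M2−M1)/(6·1)=-247/94, b=Δ1−h1·(2M1+M2)/6=403/94
seg 2: a=2, c=M2/2=-333/94, d=(M3−M2)/(6·3)=37/94, b=Δ2−h2·(2M2+M3)/6=239/47
t_q=1/2 → seg 0, τ=1/2; S=-1+-413/94·τ+0·τ²+34/47·τ³=-146/47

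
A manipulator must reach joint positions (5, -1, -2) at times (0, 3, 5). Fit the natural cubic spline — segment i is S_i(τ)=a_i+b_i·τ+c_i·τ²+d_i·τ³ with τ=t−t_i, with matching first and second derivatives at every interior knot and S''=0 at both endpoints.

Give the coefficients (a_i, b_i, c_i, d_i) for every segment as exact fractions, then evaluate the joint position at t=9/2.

  seg 0: a=5 b=-49/20 c=0 d=1/20
  seg 1: a=-1 b=-11/10 c=9/20 d=-3/40
S(9/2) = -121/64

Δ: Δ0=-2, Δ1=-1/2
row 1: diag=10, rhs=9; c'=1/5, d'=9/10
back: M1=9/10
M: M0=0, M1=9/10, M2=0
seg 0: a=5, c=M0/2=0, d=(M1−M0)/(6·3)=1/20, b=Δ0−h0·(2M0+M1)/6=-49/20
seg 1: a=-1, c=M1/2=9/20, d=(M2−M1)/(6·2)=-3/40, b=Δ1−h1·(2M1+M2)/6=-11/10
t_q=9/2 → seg 1, τ=3/2; S=-1+-11/10·τ+9/20·τ²+-3/40·τ³=-121/64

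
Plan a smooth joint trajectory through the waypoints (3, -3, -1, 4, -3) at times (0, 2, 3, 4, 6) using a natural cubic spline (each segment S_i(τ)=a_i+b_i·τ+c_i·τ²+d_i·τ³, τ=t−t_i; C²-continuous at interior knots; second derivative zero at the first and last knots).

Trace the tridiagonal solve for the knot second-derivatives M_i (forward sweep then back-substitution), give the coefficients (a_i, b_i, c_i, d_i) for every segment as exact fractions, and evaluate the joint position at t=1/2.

  seg 0: a=3 b=-191/44 c=0 d=59/176
  seg 1: a=-3 b=-7/22 c=177/88 d=27/88
  seg 2: a=-1 b=37/8 c=129/44 d=-225/88
  seg 3: a=4 b=31/11 c=-417/88 d=139/176
S(1/2) = 1227/1408

Δ: Δ0=-3, Δ1=2, Δ2=5, Δ3=-7/2
row 1: diag=6, rhs=30; c'=1/6, d'=5
row 2: denom=4−1·1/6=23/6; d'=(18−1·5)/(23/6)=78/23
row 3: denom=6−1·6/23=132/23; d'=(-51−1·78/23)/(132/23)=-417/44
back: M3=-417/44
back: M2=78/23−6/23·-417/44=129/22
back: M1=5−1/6·129/22=177/44
M: M0=0, M1=177/44, M2=129/22, M3=-417/44, M4=0
seg 0: a=3, c=M0/2=0, d=(M1−M0)/(6·2)=59/176, b=Δ0−h0·(2M0+M1)/6=-191/44
seg 1: a=-3, c=M1/2=177/88, d=(M2−M1)/(6·1)=27/88, b=Δ1−h1·(2M1+M2)/6=-7/22
seg 2: a=-1, c=M2/2=129/44, d=(M3−M2)/(6·1)=-225/88, b=Δ2−h2·(2M2+M3)/6=37/8
seg 3: a=4, c=M3/2=-417/88, d=(M4−M3)/(6·2)=139/176, b=Δ3−h3·(2M3+M4)/6=31/11
t_q=1/2 → seg 0, τ=1/2; S=3+-191/44·τ+0·τ²+59/176·τ³=1227/1408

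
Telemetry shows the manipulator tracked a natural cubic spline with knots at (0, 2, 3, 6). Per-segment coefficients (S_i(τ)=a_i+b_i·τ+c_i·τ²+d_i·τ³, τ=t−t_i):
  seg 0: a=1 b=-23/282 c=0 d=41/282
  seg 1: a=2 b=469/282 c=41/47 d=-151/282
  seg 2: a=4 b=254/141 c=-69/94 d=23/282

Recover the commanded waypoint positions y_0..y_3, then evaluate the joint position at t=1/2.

y_0 = S_0(0) = a_0 = 1
y_1 = S_1(0) = a_1 = 2
y_2 = S_2(0) = a_2 = 4
y_3 = S_2(3) = 5
t_q=1/2 is in segment 0 (τ=1/2); S_0(τ)=735/752

y_0=1 y_1=2 y_2=4 y_3=5
S(1/2) = 735/752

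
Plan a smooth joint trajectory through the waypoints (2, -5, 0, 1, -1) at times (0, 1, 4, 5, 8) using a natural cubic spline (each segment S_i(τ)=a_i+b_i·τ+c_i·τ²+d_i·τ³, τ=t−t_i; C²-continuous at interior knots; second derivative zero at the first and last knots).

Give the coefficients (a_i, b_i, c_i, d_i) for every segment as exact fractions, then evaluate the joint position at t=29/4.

  seg 0: a=2 b=-3581/432 c=0 d=557/432
  seg 1: a=-5 b=-955/216 c=557/144 d=-2383/3888
  seg 2: a=0 b=967/432 c=-89/54 d=59/144
  seg 3: a=1 b=37/216 c=-181/432 d=181/3888
S(29/4) = -631/3072

Δ: Δ0=-7, Δ1=5/3, Δ2=1, Δ3=-2/3
row 1: diag=8, rhs=52; c'=3/8, d'=13/2
row 2: denom=8−3·3/8=55/8; d'=(-4−3·13/2)/(55/8)=-188/55
row 3: denom=8−1·8/55=432/55; d'=(-10−1·-188/55)/(432/55)=-181/216
back: M3=-181/216
back: M2=-188/55−8/55·-181/216=-89/27
back: M1=13/2−3/8·-89/27=557/72
M: M0=0, M1=557/72, M2=-89/27, M3=-181/216, M4=0
seg 0: a=2, c=M0/2=0, d=(M1−M0)/(6·1)=557/432, b=Δ0−h0·(2M0+M1)/6=-3581/432
seg 1: a=-5, c=M1/2=557/144, d=(M2−M1)/(6·3)=-2383/3888, b=Δ1−h1·(2M1+M2)/6=-955/216
seg 2: a=0, c=M2/2=-89/54, d=(M3−M2)/(6·1)=59/144, b=Δ2−h2·(2M2+M3)/6=967/432
seg 3: a=1, c=M3/2=-181/432, d=(M4−M3)/(6·3)=181/3888, b=Δ3−h3·(2M3+M4)/6=37/216
t_q=29/4 → seg 3, τ=9/4; S=1+37/216·τ+-181/432·τ²+181/3888·τ³=-631/3072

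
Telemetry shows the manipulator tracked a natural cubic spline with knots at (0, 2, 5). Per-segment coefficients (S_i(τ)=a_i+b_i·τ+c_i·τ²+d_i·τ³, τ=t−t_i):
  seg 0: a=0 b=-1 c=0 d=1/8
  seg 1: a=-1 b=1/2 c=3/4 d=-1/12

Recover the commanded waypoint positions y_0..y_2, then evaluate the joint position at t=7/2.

y_0=0 y_1=-1 y_2=5
S(7/2) = 37/32

y_0 = S_0(0) = a_0 = 0
y_1 = S_1(0) = a_1 = -1
y_2 = S_1(3) = 5
t_q=7/2 is in segment 1 (τ=3/2); S_1(τ)=37/32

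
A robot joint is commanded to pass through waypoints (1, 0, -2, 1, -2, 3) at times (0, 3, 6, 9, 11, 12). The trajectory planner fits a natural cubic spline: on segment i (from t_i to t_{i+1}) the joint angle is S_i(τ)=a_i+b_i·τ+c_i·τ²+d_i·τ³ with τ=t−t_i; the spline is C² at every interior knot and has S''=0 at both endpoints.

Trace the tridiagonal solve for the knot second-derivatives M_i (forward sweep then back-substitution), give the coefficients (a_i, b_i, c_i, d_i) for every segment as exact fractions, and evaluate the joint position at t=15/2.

  seg 0: a=1 b=-5/384 c=0 d=-41/1152
  seg 1: a=0 b=-187/192 c=-41/128 d=487/3456
  seg 2: a=-2 b=349/384 c=91/96 d=-1057/3456
  seg 3: a=1 b=-319/192 c=-231/128 d=181/192
  seg 4: a=-2 b=467/192 c=493/128 d=-493/384
S(15/2) = 475/1024

Δ: Δ0=-1/3, Δ1=-2/3, Δ2=1, Δ3=-3/2, Δ4=5
row 1: diag=12, rhs=-2; c'=1/4, d'=-1/6
row 2: denom=12−3·1/4=45/4; d'=(10−3·-1/6)/(45/4)=14/15
row 3: denom=10−3·4/15=46/5; d'=(-15−3·14/15)/(46/5)=-89/46
row 4: denom=6−2·5/23=128/23; d'=(39−2·-89/46)/(128/23)=493/64
back: M4=493/64
back: M3=-89/46−5/23·493/64=-231/64
back: M2=14/15−4/15·-231/64=91/48
back: M1=-1/6−1/4·91/48=-41/64
M: M0=0, M1=-41/64, M2=91/48, M3=-231/64, M4=493/64, M5=0
seg 0: a=1, c=M0/2=0, d=(M1−M0)/(6·3)=-41/1152, b=Δ0−h0·(2M0+M1)/6=-5/384
seg 1: a=0, c=M1/2=-41/128, d=(M2−M1)/(6·3)=487/3456, b=Δ1−h1·(2M1+M2)/6=-187/192
seg 2: a=-2, c=M2/2=91/96, d=(M3−M2)/(6·3)=-1057/3456, b=Δ2−h2·(2M2+M3)/6=349/384
seg 3: a=1, c=M3/2=-231/128, d=(M4−M3)/(6·2)=181/192, b=Δ3−h3·(2M3+M4)/6=-319/192
seg 4: a=-2, c=M4/2=493/128, d=(M5−M4)/(6·1)=-493/384, b=Δ4−h4·(2M4+M5)/6=467/192
t_q=15/2 → seg 2, τ=3/2; S=-2+349/384·τ+91/96·τ²+-1057/3456·τ³=475/1024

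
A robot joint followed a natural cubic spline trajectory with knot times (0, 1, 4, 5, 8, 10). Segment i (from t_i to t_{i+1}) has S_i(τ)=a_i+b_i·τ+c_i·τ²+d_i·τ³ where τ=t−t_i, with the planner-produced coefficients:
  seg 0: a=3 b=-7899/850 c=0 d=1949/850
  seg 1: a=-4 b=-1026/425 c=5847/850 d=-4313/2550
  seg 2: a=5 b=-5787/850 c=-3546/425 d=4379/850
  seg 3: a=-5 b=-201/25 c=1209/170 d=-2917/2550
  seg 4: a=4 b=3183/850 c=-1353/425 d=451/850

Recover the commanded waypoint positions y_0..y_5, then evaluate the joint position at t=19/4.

y_0=3 y_1=-4 y_2=5 y_3=-5 y_4=4 y_5=3
S(19/4) = -28571/10880

y_0 = S_0(0) = a_0 = 3
y_1 = S_1(0) = a_1 = -4
y_2 = S_2(0) = a_2 = 5
y_3 = S_3(0) = a_3 = -5
y_4 = S_4(0) = a_4 = 4
y_5 = S_4(2) = 3
t_q=19/4 is in segment 2 (τ=3/4); S_2(τ)=-28571/10880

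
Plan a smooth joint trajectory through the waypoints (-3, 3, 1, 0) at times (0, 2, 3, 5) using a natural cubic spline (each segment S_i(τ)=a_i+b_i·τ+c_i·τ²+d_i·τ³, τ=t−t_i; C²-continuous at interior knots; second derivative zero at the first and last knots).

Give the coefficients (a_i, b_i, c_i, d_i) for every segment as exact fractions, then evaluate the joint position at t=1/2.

  seg 0: a=-3 b=24/5 c=0 d=-9/20
  seg 1: a=3 b=-3/5 c=-27/10 d=13/10
  seg 2: a=1 b=-21/10 c=6/5 d=-1/5
S(1/2) = -21/32

Δ: Δ0=3, Δ1=-2, Δ2=-1/2
row 1: diag=6, rhs=-30; c'=1/6, d'=-5
row 2: denom=6−1·1/6=35/6; d'=(9−1·-5)/(35/6)=12/5
back: M2=12/5
back: M1=-5−1/6·12/5=-27/5
M: M0=0, M1=-27/5, M2=12/5, M3=0
seg 0: a=-3, c=M0/2=0, d=(M1−M0)/(6·2)=-9/20, b=Δ0−h0·(2M0+M1)/6=24/5
seg 1: a=3, c=M1/2=-27/10, d=(M2−M1)/(6·1)=13/10, b=Δ1−h1·(2M1+M2)/6=-3/5
seg 2: a=1, c=M2/2=6/5, d=(M3−M2)/(6·2)=-1/5, b=Δ2−h2·(2M2+M3)/6=-21/10
t_q=1/2 → seg 0, τ=1/2; S=-3+24/5·τ+0·τ²+-9/20·τ³=-21/32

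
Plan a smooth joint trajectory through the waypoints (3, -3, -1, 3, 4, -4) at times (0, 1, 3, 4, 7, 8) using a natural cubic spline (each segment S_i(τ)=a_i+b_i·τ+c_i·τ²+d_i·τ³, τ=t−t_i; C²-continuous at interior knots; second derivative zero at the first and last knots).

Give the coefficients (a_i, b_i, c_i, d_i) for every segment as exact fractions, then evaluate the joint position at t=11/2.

  seg 0: a=3 b=-18281/2568 c=0 d=2873/2568
  seg 1: a=-3 b=-4831/1284 c=2873/856 d=-313/642
  seg 2: a=-1 b=4895/1284 c=369/856 d=-625/2568
  seg 3: a=3 b=10129/2568 c=-32/107 d=-2323/7704
  seg 4: a=4 b=-7693/1284 c=-2579/856 d=2579/2568
S(11/2) = 49483/6848

Δ: Δ0=-6, Δ1=1, Δ2=4, Δ3=1/3, Δ4=-8
row 1: diag=6, rhs=42; c'=1/3, d'=7
row 2: denom=6−2·1/3=16/3; d'=(18−2·7)/(16/3)=3/4
row 3: denom=8−1·3/16=125/16; d'=(-22−1·3/4)/(125/16)=-364/125
row 4: denom=8−3·48/125=856/125; d'=(-50−3·-364/125)/(856/125)=-2579/428
back: M4=-2579/428
back: M3=-364/125−48/125·-2579/428=-64/107
back: M2=3/4−3/16·-64/107=369/428
back: M1=7−1/3·369/428=2873/428
M: M0=0, M1=2873/428, M2=369/428, M3=-64/107, M4=-2579/428, M5=0
seg 0: a=3, c=M0/2=0, d=(M1−M0)/(6·1)=2873/2568, b=Δ0−h0·(2M0+M1)/6=-18281/2568
seg 1: a=-3, c=M1/2=2873/856, d=(M2−M1)/(6·2)=-313/642, b=Δ1−h1·(2M1+M2)/6=-4831/1284
seg 2: a=-1, c=M2/2=369/856, d=(M3−M2)/(6·1)=-625/2568, b=Δ2−h2·(2M2+M3)/6=4895/1284
seg 3: a=3, c=M3/2=-32/107, d=(M4−M3)/(6·3)=-2323/7704, b=Δ3−h3·(2M3+M4)/6=10129/2568
seg 4: a=4, c=M4/2=-2579/856, d=(M5−M4)/(6·1)=2579/2568, b=Δ4−h4·(2M4+M5)/6=-7693/1284
t_q=11/2 → seg 3, τ=3/2; S=3+10129/2568·τ+-32/107·τ²+-2323/7704·τ³=49483/6848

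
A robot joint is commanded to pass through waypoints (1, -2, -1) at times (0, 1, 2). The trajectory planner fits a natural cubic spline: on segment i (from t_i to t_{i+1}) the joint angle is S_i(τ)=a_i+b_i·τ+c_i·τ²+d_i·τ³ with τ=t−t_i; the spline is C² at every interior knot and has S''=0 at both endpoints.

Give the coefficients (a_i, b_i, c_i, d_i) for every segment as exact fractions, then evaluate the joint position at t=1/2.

  seg 0: a=1 b=-4 c=0 d=1
  seg 1: a=-2 b=-1 c=3 d=-1
S(1/2) = -7/8

Δ: Δ0=-3, Δ1=1
row 1: diag=4, rhs=24; c'=1/4, d'=6
back: M1=6
M: M0=0, M1=6, M2=0
seg 0: a=1, c=M0/2=0, d=(M1−M0)/(6·1)=1, b=Δ0−h0·(2M0+M1)/6=-4
seg 1: a=-2, c=M1/2=3, d=(M2−M1)/(6·1)=-1, b=Δ1−h1·(2M1+M2)/6=-1
t_q=1/2 → seg 0, τ=1/2; S=1+-4·τ+0·τ²+1·τ³=-7/8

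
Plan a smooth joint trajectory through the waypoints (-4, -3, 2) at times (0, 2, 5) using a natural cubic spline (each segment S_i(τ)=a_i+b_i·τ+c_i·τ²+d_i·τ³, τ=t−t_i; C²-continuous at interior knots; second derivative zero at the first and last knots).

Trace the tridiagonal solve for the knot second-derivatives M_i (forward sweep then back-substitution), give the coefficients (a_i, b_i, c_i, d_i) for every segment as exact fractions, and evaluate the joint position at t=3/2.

Δ: Δ0=1/2, Δ1=5/3
row 1: diag=10, rhs=7; c'=3/10, d'=7/10
back: M1=7/10
M: M0=0, M1=7/10, M2=0
seg 0: a=-4, c=M0/2=0, d=(M1−M0)/(6·2)=7/120, b=Δ0−h0·(2M0+M1)/6=4/15
seg 1: a=-3, c=M1/2=7/20, d=(M2−M1)/(6·3)=-7/180, b=Δ1−h1·(2M1+M2)/6=29/30
t_q=3/2 → seg 0, τ=3/2; S=-4+4/15·τ+0·τ²+7/120·τ³=-1089/320

  seg 0: a=-4 b=4/15 c=0 d=7/120
  seg 1: a=-3 b=29/30 c=7/20 d=-7/180
S(3/2) = -1089/320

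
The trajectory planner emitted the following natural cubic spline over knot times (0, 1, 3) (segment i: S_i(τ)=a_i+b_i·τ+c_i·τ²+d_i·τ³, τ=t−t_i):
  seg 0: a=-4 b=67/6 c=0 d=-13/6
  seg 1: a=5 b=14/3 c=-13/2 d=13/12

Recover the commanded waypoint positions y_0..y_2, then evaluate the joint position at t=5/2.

y_0 = S_0(0) = a_0 = -4
y_1 = S_1(0) = a_1 = 5
y_2 = S_1(2) = -3
t_q=5/2 is in segment 1 (τ=3/2); S_1(τ)=33/32

y_0=-4 y_1=5 y_2=-3
S(5/2) = 33/32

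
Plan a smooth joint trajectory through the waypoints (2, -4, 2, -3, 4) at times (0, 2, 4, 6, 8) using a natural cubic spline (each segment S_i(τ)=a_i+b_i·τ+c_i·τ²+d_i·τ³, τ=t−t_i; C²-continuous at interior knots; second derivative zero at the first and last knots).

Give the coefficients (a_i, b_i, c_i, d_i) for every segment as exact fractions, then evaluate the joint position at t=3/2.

Δ: Δ0=-3, Δ1=3, Δ2=-5/2, Δ3=7/2
row 1: diag=8, rhs=36; c'=1/4, d'=9/2
row 2: denom=8−2·1/4=15/2; d'=(-33−2·9/2)/(15/2)=-28/5
row 3: denom=8−2·4/15=112/15; d'=(36−2·-28/5)/(112/15)=177/28
back: M3=177/28
back: M2=-28/5−4/15·177/28=-51/7
back: M1=9/2−1/4·-51/7=177/28
M: M0=0, M1=177/28, M2=-51/7, M3=177/28, M4=0
seg 0: a=2, c=M0/2=0, d=(M1−M0)/(6·2)=59/112, b=Δ0−h0·(2M0+M1)/6=-143/28
seg 1: a=-4, c=M1/2=177/56, d=(M2−M1)/(6·2)=-127/112, b=Δ1−h1·(2M1+M2)/6=17/14
seg 2: a=2, c=M2/2=-51/14, d=(M3−M2)/(6·2)=127/112, b=Δ2−h2·(2M2+M3)/6=1/4
seg 3: a=-3, c=M3/2=177/56, d=(M4−M3)/(6·2)=-59/112, b=Δ3−h3·(2M3+M4)/6=-5/7
t_q=3/2 → seg 0, τ=3/2; S=2+-143/28·τ+0·τ²+59/112·τ³=-497/128

  seg 0: a=2 b=-143/28 c=0 d=59/112
  seg 1: a=-4 b=17/14 c=177/56 d=-127/112
  seg 2: a=2 b=1/4 c=-51/14 d=127/112
  seg 3: a=-3 b=-5/7 c=177/56 d=-59/112
S(3/2) = -497/128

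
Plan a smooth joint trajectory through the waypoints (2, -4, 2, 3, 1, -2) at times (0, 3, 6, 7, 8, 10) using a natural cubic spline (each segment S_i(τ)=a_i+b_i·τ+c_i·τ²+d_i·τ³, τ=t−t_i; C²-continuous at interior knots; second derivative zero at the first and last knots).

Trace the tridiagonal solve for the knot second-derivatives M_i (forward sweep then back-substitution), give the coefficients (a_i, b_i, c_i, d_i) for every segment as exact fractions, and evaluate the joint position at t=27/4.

Δ: Δ0=-2, Δ1=2, Δ2=1, Δ3=-2, Δ4=-3/2
row 1: diag=12, rhs=24; c'=1/4, d'=2
row 2: denom=8−3·1/4=29/4; d'=(-6−3·2)/(29/4)=-48/29
row 3: denom=4−1·4/29=112/29; d'=(-18−1·-48/29)/(112/29)=-237/56
row 4: denom=6−1·29/112=643/112; d'=(3−1·-237/56)/(643/112)=810/643
back: M4=810/643
back: M3=-237/56−29/112·810/643=-2931/643
back: M2=-48/29−4/29·-2931/643=-660/643
back: M1=2−1/4·-660/643=1451/643
M: M0=0, M1=1451/643, M2=-660/643, M3=-2931/643, M4=810/643, M5=0
seg 0: a=2, c=M0/2=0, d=(M1−M0)/(6·3)=1451/11574, b=Δ0−h0·(2M0+M1)/6=-4023/1286
seg 1: a=-4, c=M1/2=1451/1286, d=(M2−M1)/(6·3)=-2111/11574, b=Δ1−h1·(2M1+M2)/6=165/643
seg 2: a=2, c=M2/2=-330/643, d=(M3−M2)/(6·1)=-757/1286, b=Δ2−h2·(2M2+M3)/6=2703/1286
seg 3: a=3, c=M3/2=-2931/1286, d=(M4−M3)/(6·1)=1247/1286, b=Δ3−h3·(2M3+M4)/6=-444/643
seg 4: a=1, c=M4/2=405/643, d=(M5−M4)/(6·2)=-135/1286, b=Δ4−h4·(2M4+M5)/6=-3009/1286
t_q=27/4 → seg 2, τ=3/4; S=2+2703/1286·τ+-330/643·τ²+-757/1286·τ³=250153/82304

  seg 0: a=2 b=-4023/1286 c=0 d=1451/11574
  seg 1: a=-4 b=165/643 c=1451/1286 d=-2111/11574
  seg 2: a=2 b=2703/1286 c=-330/643 d=-757/1286
  seg 3: a=3 b=-444/643 c=-2931/1286 d=1247/1286
  seg 4: a=1 b=-3009/1286 c=405/643 d=-135/1286
S(27/4) = 250153/82304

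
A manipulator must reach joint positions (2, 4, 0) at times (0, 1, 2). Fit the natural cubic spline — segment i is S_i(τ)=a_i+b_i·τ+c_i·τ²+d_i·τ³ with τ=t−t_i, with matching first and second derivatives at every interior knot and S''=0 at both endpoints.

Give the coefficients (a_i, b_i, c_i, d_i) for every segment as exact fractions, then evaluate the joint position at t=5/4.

Δ: Δ0=2, Δ1=-4
row 1: diag=4, rhs=-36; c'=1/4, d'=-9
back: M1=-9
M: M0=0, M1=-9, M2=0
seg 0: a=2, c=M0/2=0, d=(M1−M0)/(6·1)=-3/2, b=Δ0−h0·(2M0+M1)/6=7/2
seg 1: a=4, c=M1/2=-9/2, d=(M2−M1)/(6·1)=3/2, b=Δ1−h1·(2M1+M2)/6=-1
t_q=5/4 → seg 1, τ=1/4; S=4+-1·τ+-9/2·τ²+3/2·τ³=447/128

  seg 0: a=2 b=7/2 c=0 d=-3/2
  seg 1: a=4 b=-1 c=-9/2 d=3/2
S(5/4) = 447/128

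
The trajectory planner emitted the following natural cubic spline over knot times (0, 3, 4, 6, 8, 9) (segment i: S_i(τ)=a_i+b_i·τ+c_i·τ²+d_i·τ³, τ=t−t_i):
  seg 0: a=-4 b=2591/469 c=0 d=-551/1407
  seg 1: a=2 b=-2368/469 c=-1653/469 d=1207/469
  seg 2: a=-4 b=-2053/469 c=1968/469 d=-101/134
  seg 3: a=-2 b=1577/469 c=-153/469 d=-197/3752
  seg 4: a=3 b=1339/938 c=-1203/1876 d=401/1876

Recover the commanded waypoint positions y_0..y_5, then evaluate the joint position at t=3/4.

y_0 = S_0(0) = a_0 = -4
y_1 = S_1(0) = a_1 = 2
y_2 = S_2(0) = a_2 = -4
y_3 = S_3(0) = a_3 = -2
y_4 = S_4(0) = a_4 = 3
y_5 = S_4(1) = 4
t_q=3/4 is in segment 0 (τ=3/4); S_0(τ)=-655/30016

y_0=-4 y_1=2 y_2=-4 y_3=-2 y_4=3 y_5=4
S(3/4) = -655/30016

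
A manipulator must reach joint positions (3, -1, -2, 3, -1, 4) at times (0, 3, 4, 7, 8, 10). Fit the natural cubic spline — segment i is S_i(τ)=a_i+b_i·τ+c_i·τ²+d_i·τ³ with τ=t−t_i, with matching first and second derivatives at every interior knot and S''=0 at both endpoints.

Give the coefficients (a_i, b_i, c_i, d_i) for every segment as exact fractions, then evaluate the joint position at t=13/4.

Δ: Δ0=-4/3, Δ1=-1, Δ2=5/3, Δ3=-4, Δ4=5/2
row 1: diag=8, rhs=2; c'=1/8, d'=1/4
row 2: denom=8−1·1/8=63/8; d'=(16−1·1/4)/(63/8)=2
row 3: denom=8−3·8/21=48/7; d'=(-34−3·2)/(48/7)=-35/6
row 4: denom=6−1·7/48=281/48; d'=(39−1·-35/6)/(281/48)=2152/281
back: M4=2152/281
back: M3=-35/6−7/48·2152/281=-1953/281
back: M2=2−8/21·-1953/281=1306/281
back: M1=1/4−1/8·1306/281=-93/281
M: M0=0, M1=-93/281, M2=1306/281, M3=-1953/281, M4=2152/281, M5=0
seg 0: a=3, c=M0/2=0, d=(M1−M0)/(6·3)=-31/1686, b=Δ0−h0·(2M0+M1)/6=-1969/1686
seg 1: a=-1, c=M1/2=-93/562, d=(M2−M1)/(6·1)=1399/1686, b=Δ1−h1·(2M1+M2)/6=-1403/843
seg 2: a=-2, c=M2/2=653/281, d=(M3−M2)/(6·3)=-3259/5058, b=Δ2−h2·(2M2+M3)/6=833/1686
seg 3: a=3, c=M3/2=-1953/562, d=(M4−M3)/(6·1)=4105/1686, b=Δ3−h3·(2M3+M4)/6=-2495/843
seg 4: a=-1, c=M4/2=1076/281, d=(M5−M4)/(6·2)=-538/843, b=Δ4−h4·(2M4+M5)/6=-4393/1686
t_q=13/4 → seg 1, τ=1/4; S=-1+-1403/843·τ+-93/562·τ²+1399/1686·τ³=-50839/35968

  seg 0: a=3 b=-1969/1686 c=0 d=-31/1686
  seg 1: a=-1 b=-1403/843 c=-93/562 d=1399/1686
  seg 2: a=-2 b=833/1686 c=653/281 d=-3259/5058
  seg 3: a=3 b=-2495/843 c=-1953/562 d=4105/1686
  seg 4: a=-1 b=-4393/1686 c=1076/281 d=-538/843
S(13/4) = -50839/35968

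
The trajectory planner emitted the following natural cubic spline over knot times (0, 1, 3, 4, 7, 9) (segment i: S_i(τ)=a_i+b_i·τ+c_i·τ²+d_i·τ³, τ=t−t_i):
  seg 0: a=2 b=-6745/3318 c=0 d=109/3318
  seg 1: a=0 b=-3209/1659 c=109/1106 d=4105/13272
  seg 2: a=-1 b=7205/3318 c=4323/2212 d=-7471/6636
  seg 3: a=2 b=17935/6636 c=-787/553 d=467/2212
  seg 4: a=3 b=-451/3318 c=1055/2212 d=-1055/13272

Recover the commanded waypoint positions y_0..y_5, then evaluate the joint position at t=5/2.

y_0=2 y_1=0 y_2=-1 y_3=2 y_4=3 y_5=4
S(5/2) = -57895/35392

y_0 = S_0(0) = a_0 = 2
y_1 = S_1(0) = a_1 = 0
y_2 = S_2(0) = a_2 = -1
y_3 = S_3(0) = a_3 = 2
y_4 = S_4(0) = a_4 = 3
y_5 = S_4(2) = 4
t_q=5/2 is in segment 1 (τ=3/2); S_1(τ)=-57895/35392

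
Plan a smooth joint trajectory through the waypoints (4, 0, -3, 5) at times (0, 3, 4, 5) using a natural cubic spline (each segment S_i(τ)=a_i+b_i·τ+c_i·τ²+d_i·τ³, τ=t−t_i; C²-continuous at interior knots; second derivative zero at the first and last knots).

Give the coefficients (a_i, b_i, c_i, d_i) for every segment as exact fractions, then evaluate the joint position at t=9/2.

Δ: Δ0=-4/3, Δ1=-3, Δ2=8
row 1: diag=8, rhs=-10; c'=1/8, d'=-5/4
row 2: denom=4−1·1/8=31/8; d'=(66−1·-5/4)/(31/8)=538/31
back: M2=538/31
back: M1=-5/4−1/8·538/31=-106/31
M: M0=0, M1=-106/31, M2=538/31, M3=0
seg 0: a=4, c=M0/2=0, d=(M1−M0)/(6·3)=-53/279, b=Δ0−h0·(2M0+M1)/6=35/93
seg 1: a=0, c=M1/2=-53/31, d=(M2−M1)/(6·1)=322/93, b=Δ1−h1·(2M1+M2)/6=-442/93
seg 2: a=-3, c=M2/2=269/31, d=(M3−M2)/(6·1)=-269/93, b=Δ2−h2·(2M2+M3)/6=206/93
t_q=9/2 → seg 2, τ=1/2; S=-3+206/93·τ+269/31·τ²+-269/93·τ³=-21/248

  seg 0: a=4 b=35/93 c=0 d=-53/279
  seg 1: a=0 b=-442/93 c=-53/31 d=322/93
  seg 2: a=-3 b=206/93 c=269/31 d=-269/93
S(9/2) = -21/248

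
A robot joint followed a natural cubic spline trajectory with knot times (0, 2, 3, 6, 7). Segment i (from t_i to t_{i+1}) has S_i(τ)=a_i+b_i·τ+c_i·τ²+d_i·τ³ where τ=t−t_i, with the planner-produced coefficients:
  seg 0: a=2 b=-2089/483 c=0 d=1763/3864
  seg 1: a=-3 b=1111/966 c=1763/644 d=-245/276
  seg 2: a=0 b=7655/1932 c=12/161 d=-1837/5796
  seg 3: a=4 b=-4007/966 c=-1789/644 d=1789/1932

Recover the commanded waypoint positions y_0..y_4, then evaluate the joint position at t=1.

y_0 = S_0(0) = a_0 = 2
y_1 = S_1(0) = a_1 = -3
y_2 = S_2(0) = a_2 = 0
y_3 = S_3(0) = a_3 = 4
y_4 = S_3(1) = -2
t_q=1 is in segment 0 (τ=1); S_0(τ)=-2407/1288

y_0=2 y_1=-3 y_2=0 y_3=4 y_4=-2
S(1) = -2407/1288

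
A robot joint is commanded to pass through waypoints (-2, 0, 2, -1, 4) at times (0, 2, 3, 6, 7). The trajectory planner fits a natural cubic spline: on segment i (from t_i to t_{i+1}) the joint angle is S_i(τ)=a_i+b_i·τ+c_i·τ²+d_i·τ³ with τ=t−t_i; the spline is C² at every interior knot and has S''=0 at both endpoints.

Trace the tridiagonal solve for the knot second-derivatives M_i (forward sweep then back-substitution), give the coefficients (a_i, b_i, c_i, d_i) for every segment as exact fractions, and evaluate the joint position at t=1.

  seg 0: a=-2 b=64/161 c=0 d=97/644
  seg 1: a=0 b=355/161 c=291/322 d=-51/46
  seg 2: a=2 b=221/322 c=-390/161 d=599/966
  seg 3: a=-1 b=466/161 c=1017/322 d=-339/322
S(1) = -935/644

Δ: Δ0=1, Δ1=2, Δ2=-1, Δ3=5
row 1: diag=6, rhs=6; c'=1/6, d'=1
row 2: denom=8−1·1/6=47/6; d'=(-18−1·1)/(47/6)=-114/47
row 3: denom=8−3·18/47=322/47; d'=(36−3·-114/47)/(322/47)=1017/161
back: M3=1017/161
back: M2=-114/47−18/47·1017/161=-780/161
back: M1=1−1/6·-780/161=291/161
M: M0=0, M1=291/161, M2=-780/161, M3=1017/161, M4=0
seg 0: a=-2, c=M0/2=0, d=(M1−M0)/(6·2)=97/644, b=Δ0−h0·(2M0+M1)/6=64/161
seg 1: a=0, c=M1/2=291/322, d=(M2−M1)/(6·1)=-51/46, b=Δ1−h1·(2M1+M2)/6=355/161
seg 2: a=2, c=M2/2=-390/161, d=(M3−M2)/(6·3)=599/966, b=Δ2−h2·(2M2+M3)/6=221/322
seg 3: a=-1, c=M3/2=1017/322, d=(M4−M3)/(6·1)=-339/322, b=Δ3−h3·(2M3+M4)/6=466/161
t_q=1 → seg 0, τ=1; S=-2+64/161·τ+0·τ²+97/644·τ³=-935/644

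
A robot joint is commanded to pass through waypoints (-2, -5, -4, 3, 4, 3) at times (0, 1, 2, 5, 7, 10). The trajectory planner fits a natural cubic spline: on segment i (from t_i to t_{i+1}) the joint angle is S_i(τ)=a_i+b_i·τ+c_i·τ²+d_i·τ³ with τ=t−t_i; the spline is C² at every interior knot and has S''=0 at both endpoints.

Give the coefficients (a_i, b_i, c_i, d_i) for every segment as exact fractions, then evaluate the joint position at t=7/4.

Δ: Δ0=-3, Δ1=1, Δ2=7/3, Δ3=1/2, Δ4=-1/3
row 1: diag=4, rhs=24; c'=1/4, d'=6
row 2: denom=8−1·1/4=31/4; d'=(8−1·6)/(31/4)=8/31
row 3: denom=10−3·12/31=274/31; d'=(-11−3·8/31)/(274/31)=-365/274
row 4: denom=10−2·31/137=1308/137; d'=(-5−2·-365/274)/(1308/137)=-80/327
back: M4=-80/327
back: M3=-365/274−31/137·-80/327=-835/654
back: M2=8/31−12/31·-835/654=82/109
back: M1=6−1/4·82/109=1267/218
M: M0=0, M1=1267/218, M2=82/109, M3=-835/654, M4=-80/327, M5=0
seg 0: a=-2, c=M0/2=0, d=(M1−M0)/(6·1)=1267/1308, b=Δ0−h0·(2M0+M1)/6=-5191/1308
seg 1: a=-5, c=M1/2=1267/436, d=(M2−M1)/(6·1)=-1103/1308, b=Δ1−h1·(2M1+M2)/6=-695/654
seg 2: a=-4, c=M2/2=41/109, d=(M3−M2)/(6·3)=-1327/11772, b=Δ2−h2·(2M2+M3)/6=2903/1308
seg 3: a=3, c=M3/2=-835/1308, d=(M4−M3)/(6·2)=75/872, b=Δ3−h3·(2M3+M4)/6=937/654
seg 4: a=4, c=M4/2=-40/327, d=(M5−M4)/(6·3)=40/2943, b=Δ4−h4·(2M4+M5)/6=-29/327
t_q=7/4 → seg 1, τ=3/4; S=-5+-695/654·τ+1267/436·τ²+-1103/1308·τ³=-126075/27904

  seg 0: a=-2 b=-5191/1308 c=0 d=1267/1308
  seg 1: a=-5 b=-695/654 c=1267/436 d=-1103/1308
  seg 2: a=-4 b=2903/1308 c=41/109 d=-1327/11772
  seg 3: a=3 b=937/654 c=-835/1308 d=75/872
  seg 4: a=4 b=-29/327 c=-40/327 d=40/2943
S(7/4) = -126075/27904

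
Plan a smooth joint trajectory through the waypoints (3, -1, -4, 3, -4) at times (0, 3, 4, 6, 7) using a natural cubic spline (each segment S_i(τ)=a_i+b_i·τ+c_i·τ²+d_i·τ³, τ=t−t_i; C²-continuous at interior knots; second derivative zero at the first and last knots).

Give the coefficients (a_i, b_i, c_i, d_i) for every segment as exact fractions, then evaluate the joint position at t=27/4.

Δ: Δ0=-4/3, Δ1=-3, Δ2=7/2, Δ3=-7
row 1: diag=8, rhs=-10; c'=1/8, d'=-5/4
row 2: denom=6−1·1/8=47/8; d'=(39−1·-5/4)/(47/8)=322/47
row 3: denom=6−2·16/47=250/47; d'=(-63−2·322/47)/(250/47)=-721/50
back: M3=-721/50
back: M2=322/47−16/47·-721/50=294/25
back: M1=-5/4−1/8·294/25=-68/25
M: M0=0, M1=-68/25, M2=294/25, M3=-721/50, M4=0
seg 0: a=3, c=M0/2=0, d=(M1−M0)/(6·3)=-34/225, b=Δ0−h0·(2M0+M1)/6=2/75
seg 1: a=-1, c=M1/2=-34/25, d=(M2−M1)/(6·1)=181/75, b=Δ1−h1·(2M1+M2)/6=-304/75
seg 2: a=-4, c=M2/2=147/25, d=(M3−M2)/(6·2)=-1309/600, b=Δ2−h2·(2M2+M3)/6=7/15
seg 3: a=3, c=M3/2=-721/100, d=(M4−M3)/(6·1)=721/300, b=Δ3−h3·(2M3+M4)/6=-329/150
t_q=27/4 → seg 3, τ=3/4; S=3+-329/150·τ+-721/100·τ²+721/300·τ³=-2159/1280

  seg 0: a=3 b=2/75 c=0 d=-34/225
  seg 1: a=-1 b=-304/75 c=-34/25 d=181/75
  seg 2: a=-4 b=7/15 c=147/25 d=-1309/600
  seg 3: a=3 b=-329/150 c=-721/100 d=721/300
S(27/4) = -2159/1280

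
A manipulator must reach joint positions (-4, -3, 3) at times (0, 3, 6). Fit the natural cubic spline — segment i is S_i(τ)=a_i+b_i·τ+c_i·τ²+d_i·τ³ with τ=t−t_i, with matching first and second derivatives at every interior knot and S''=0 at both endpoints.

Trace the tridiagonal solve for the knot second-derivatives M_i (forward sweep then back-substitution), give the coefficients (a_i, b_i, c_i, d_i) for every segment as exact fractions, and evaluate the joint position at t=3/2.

Δ: Δ0=1/3, Δ1=2
row 1: diag=12, rhs=10; c'=1/4, d'=5/6
back: M1=5/6
M: M0=0, M1=5/6, M2=0
seg 0: a=-4, c=M0/2=0, d=(M1−M0)/(6·3)=5/108, b=Δ0−h0·(2M0+M1)/6=-1/12
seg 1: a=-3, c=M1/2=5/12, d=(M2−M1)/(6·3)=-5/108, b=Δ1−h1·(2M1+M2)/6=7/6
t_q=3/2 → seg 0, τ=3/2; S=-4+-1/12·τ+0·τ²+5/108·τ³=-127/32

  seg 0: a=-4 b=-1/12 c=0 d=5/108
  seg 1: a=-3 b=7/6 c=5/12 d=-5/108
S(3/2) = -127/32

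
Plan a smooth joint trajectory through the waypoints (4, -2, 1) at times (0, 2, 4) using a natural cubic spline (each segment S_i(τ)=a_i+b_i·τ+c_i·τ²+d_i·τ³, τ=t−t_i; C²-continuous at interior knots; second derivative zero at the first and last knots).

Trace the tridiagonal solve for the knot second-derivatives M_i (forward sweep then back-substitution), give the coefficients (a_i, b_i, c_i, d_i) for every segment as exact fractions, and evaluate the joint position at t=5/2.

  seg 0: a=4 b=-33/8 c=0 d=9/32
  seg 1: a=-2 b=-3/4 c=27/16 d=-9/32
S(5/2) = -509/256

Δ: Δ0=-3, Δ1=3/2
row 1: diag=8, rhs=27; c'=1/4, d'=27/8
back: M1=27/8
M: M0=0, M1=27/8, M2=0
seg 0: a=4, c=M0/2=0, d=(M1−M0)/(6·2)=9/32, b=Δ0−h0·(2M0+M1)/6=-33/8
seg 1: a=-2, c=M1/2=27/16, d=(M2−M1)/(6·2)=-9/32, b=Δ1−h1·(2M1+M2)/6=-3/4
t_q=5/2 → seg 1, τ=1/2; S=-2+-3/4·τ+27/16·τ²+-9/32·τ³=-509/256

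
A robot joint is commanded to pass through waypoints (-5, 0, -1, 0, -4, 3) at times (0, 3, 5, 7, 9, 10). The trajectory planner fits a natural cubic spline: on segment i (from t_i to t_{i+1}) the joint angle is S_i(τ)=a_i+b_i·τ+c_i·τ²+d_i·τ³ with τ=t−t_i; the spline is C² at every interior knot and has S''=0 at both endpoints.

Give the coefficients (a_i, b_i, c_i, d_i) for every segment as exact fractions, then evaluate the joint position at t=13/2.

  seg 0: a=-5 b=2987/1164 c=0 d=-349/3492
  seg 1: a=0 b=-77/582 c=-349/388 d=833/2328
  seg 2: a=-1 b=164/291 c=121/97 d=-1489/2328
  seg 3: a=0 b=-1235/582 c=-1005/388 d=1543/1164
  seg 4: a=-4 b=1993/582 c=2081/388 d=-2081/1164
S(13/2) = 3063/6208

Δ: Δ0=5/3, Δ1=-1/2, Δ2=1/2, Δ3=-2, Δ4=7
row 1: diag=10, rhs=-13; c'=1/5, d'=-13/10
row 2: denom=8−2·1/5=38/5; d'=(6−2·-13/10)/(38/5)=43/38
row 3: denom=8−2·5/19=142/19; d'=(-15−2·43/38)/(142/19)=-164/71
row 4: denom=6−2·19/71=388/71; d'=(54−2·-164/71)/(388/71)=2081/194
back: M4=2081/194
back: M3=-164/71−19/71·2081/194=-1005/194
back: M2=43/38−5/19·-1005/194=242/97
back: M1=-13/10−1/5·242/97=-349/194
M: M0=0, M1=-349/194, M2=242/97, M3=-1005/194, M4=2081/194, M5=0
seg 0: a=-5, c=M0/2=0, d=(M1−M0)/(6·3)=-349/3492, b=Δ0−h0·(2M0+M1)/6=2987/1164
seg 1: a=0, c=M1/2=-349/388, d=(M2−M1)/(6·2)=833/2328, b=Δ1−h1·(2M1+M2)/6=-77/582
seg 2: a=-1, c=M2/2=121/97, d=(M3−M2)/(6·2)=-1489/2328, b=Δ2−h2·(2M2+M3)/6=164/291
seg 3: a=0, c=M3/2=-1005/388, d=(M4−M3)/(6·2)=1543/1164, b=Δ3−h3·(2M3+M4)/6=-1235/582
seg 4: a=-4, c=M4/2=2081/388, d=(M5−M4)/(6·1)=-2081/1164, b=Δ4−h4·(2M4+M5)/6=1993/582
t_q=13/2 → seg 2, τ=3/2; S=-1+164/291·τ+121/97·τ²+-1489/2328·τ³=3063/6208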